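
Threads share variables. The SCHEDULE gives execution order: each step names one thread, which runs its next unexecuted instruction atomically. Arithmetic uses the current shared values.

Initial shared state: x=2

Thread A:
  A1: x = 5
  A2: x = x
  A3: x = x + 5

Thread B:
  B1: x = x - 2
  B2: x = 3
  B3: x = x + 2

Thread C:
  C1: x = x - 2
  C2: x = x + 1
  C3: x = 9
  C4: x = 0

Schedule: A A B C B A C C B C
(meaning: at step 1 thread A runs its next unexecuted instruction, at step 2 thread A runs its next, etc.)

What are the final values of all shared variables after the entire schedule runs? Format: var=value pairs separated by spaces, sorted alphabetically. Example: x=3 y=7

Step 1: thread A executes A1 (x = 5). Shared: x=5. PCs: A@1 B@0 C@0
Step 2: thread A executes A2 (x = x). Shared: x=5. PCs: A@2 B@0 C@0
Step 3: thread B executes B1 (x = x - 2). Shared: x=3. PCs: A@2 B@1 C@0
Step 4: thread C executes C1 (x = x - 2). Shared: x=1. PCs: A@2 B@1 C@1
Step 5: thread B executes B2 (x = 3). Shared: x=3. PCs: A@2 B@2 C@1
Step 6: thread A executes A3 (x = x + 5). Shared: x=8. PCs: A@3 B@2 C@1
Step 7: thread C executes C2 (x = x + 1). Shared: x=9. PCs: A@3 B@2 C@2
Step 8: thread C executes C3 (x = 9). Shared: x=9. PCs: A@3 B@2 C@3
Step 9: thread B executes B3 (x = x + 2). Shared: x=11. PCs: A@3 B@3 C@3
Step 10: thread C executes C4 (x = 0). Shared: x=0. PCs: A@3 B@3 C@4

Answer: x=0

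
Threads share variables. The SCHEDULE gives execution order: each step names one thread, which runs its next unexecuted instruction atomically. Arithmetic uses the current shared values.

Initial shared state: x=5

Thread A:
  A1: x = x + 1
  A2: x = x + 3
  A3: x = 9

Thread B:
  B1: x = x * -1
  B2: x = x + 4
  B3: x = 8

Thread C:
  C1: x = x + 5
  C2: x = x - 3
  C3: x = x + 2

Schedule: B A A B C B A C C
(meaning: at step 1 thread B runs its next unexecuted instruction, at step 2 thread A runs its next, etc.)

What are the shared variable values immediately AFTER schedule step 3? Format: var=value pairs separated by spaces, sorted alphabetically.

Step 1: thread B executes B1 (x = x * -1). Shared: x=-5. PCs: A@0 B@1 C@0
Step 2: thread A executes A1 (x = x + 1). Shared: x=-4. PCs: A@1 B@1 C@0
Step 3: thread A executes A2 (x = x + 3). Shared: x=-1. PCs: A@2 B@1 C@0

Answer: x=-1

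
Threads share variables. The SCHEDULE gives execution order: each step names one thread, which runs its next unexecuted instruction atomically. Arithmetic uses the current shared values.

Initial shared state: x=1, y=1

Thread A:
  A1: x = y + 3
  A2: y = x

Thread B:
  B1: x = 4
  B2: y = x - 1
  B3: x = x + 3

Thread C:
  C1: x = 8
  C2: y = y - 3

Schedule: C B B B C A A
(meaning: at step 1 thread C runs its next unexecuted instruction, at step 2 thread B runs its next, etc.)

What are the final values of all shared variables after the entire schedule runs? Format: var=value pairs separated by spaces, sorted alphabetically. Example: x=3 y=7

Answer: x=3 y=3

Derivation:
Step 1: thread C executes C1 (x = 8). Shared: x=8 y=1. PCs: A@0 B@0 C@1
Step 2: thread B executes B1 (x = 4). Shared: x=4 y=1. PCs: A@0 B@1 C@1
Step 3: thread B executes B2 (y = x - 1). Shared: x=4 y=3. PCs: A@0 B@2 C@1
Step 4: thread B executes B3 (x = x + 3). Shared: x=7 y=3. PCs: A@0 B@3 C@1
Step 5: thread C executes C2 (y = y - 3). Shared: x=7 y=0. PCs: A@0 B@3 C@2
Step 6: thread A executes A1 (x = y + 3). Shared: x=3 y=0. PCs: A@1 B@3 C@2
Step 7: thread A executes A2 (y = x). Shared: x=3 y=3. PCs: A@2 B@3 C@2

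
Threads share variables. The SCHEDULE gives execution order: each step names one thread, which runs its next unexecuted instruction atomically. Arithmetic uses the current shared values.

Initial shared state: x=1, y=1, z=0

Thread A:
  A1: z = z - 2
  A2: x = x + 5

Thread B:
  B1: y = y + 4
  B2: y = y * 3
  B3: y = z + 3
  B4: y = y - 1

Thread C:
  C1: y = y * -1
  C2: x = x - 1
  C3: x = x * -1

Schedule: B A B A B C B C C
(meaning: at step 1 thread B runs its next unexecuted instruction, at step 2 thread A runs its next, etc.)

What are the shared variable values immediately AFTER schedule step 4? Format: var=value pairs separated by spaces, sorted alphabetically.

Step 1: thread B executes B1 (y = y + 4). Shared: x=1 y=5 z=0. PCs: A@0 B@1 C@0
Step 2: thread A executes A1 (z = z - 2). Shared: x=1 y=5 z=-2. PCs: A@1 B@1 C@0
Step 3: thread B executes B2 (y = y * 3). Shared: x=1 y=15 z=-2. PCs: A@1 B@2 C@0
Step 4: thread A executes A2 (x = x + 5). Shared: x=6 y=15 z=-2. PCs: A@2 B@2 C@0

Answer: x=6 y=15 z=-2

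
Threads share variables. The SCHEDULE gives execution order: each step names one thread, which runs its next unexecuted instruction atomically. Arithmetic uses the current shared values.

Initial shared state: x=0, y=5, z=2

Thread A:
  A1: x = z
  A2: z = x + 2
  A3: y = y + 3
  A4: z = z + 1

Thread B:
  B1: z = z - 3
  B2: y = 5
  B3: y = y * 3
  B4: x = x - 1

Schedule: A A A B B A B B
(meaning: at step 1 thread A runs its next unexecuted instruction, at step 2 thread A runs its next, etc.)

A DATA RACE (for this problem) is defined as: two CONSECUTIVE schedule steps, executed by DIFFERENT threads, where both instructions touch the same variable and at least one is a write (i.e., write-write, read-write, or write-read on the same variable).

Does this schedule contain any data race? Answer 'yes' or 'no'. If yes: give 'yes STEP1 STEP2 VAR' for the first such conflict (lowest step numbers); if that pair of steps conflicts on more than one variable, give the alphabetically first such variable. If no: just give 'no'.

Answer: no

Derivation:
Steps 1,2: same thread (A). No race.
Steps 2,3: same thread (A). No race.
Steps 3,4: A(r=y,w=y) vs B(r=z,w=z). No conflict.
Steps 4,5: same thread (B). No race.
Steps 5,6: B(r=-,w=y) vs A(r=z,w=z). No conflict.
Steps 6,7: A(r=z,w=z) vs B(r=y,w=y). No conflict.
Steps 7,8: same thread (B). No race.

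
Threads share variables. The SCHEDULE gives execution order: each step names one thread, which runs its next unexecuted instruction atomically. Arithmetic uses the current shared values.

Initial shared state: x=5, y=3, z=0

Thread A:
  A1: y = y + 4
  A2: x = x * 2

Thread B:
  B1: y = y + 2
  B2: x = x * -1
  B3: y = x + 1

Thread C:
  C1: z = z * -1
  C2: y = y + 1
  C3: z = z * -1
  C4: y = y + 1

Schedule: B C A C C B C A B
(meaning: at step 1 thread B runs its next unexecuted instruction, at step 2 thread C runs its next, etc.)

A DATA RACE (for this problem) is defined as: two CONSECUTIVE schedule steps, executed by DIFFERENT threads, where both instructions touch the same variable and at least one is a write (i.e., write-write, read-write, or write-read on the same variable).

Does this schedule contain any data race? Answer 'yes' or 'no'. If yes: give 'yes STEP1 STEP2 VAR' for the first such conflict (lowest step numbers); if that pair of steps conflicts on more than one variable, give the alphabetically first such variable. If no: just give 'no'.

Answer: yes 3 4 y

Derivation:
Steps 1,2: B(r=y,w=y) vs C(r=z,w=z). No conflict.
Steps 2,3: C(r=z,w=z) vs A(r=y,w=y). No conflict.
Steps 3,4: A(y = y + 4) vs C(y = y + 1). RACE on y (W-W).
Steps 4,5: same thread (C). No race.
Steps 5,6: C(r=z,w=z) vs B(r=x,w=x). No conflict.
Steps 6,7: B(r=x,w=x) vs C(r=y,w=y). No conflict.
Steps 7,8: C(r=y,w=y) vs A(r=x,w=x). No conflict.
Steps 8,9: A(x = x * 2) vs B(y = x + 1). RACE on x (W-R).
First conflict at steps 3,4.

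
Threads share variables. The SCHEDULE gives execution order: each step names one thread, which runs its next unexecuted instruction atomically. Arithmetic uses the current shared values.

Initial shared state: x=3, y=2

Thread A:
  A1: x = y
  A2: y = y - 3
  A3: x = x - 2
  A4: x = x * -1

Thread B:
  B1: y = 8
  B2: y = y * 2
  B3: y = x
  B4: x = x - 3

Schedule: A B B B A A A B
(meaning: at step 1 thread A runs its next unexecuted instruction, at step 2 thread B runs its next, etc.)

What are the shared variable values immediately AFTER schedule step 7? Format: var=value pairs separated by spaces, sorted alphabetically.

Step 1: thread A executes A1 (x = y). Shared: x=2 y=2. PCs: A@1 B@0
Step 2: thread B executes B1 (y = 8). Shared: x=2 y=8. PCs: A@1 B@1
Step 3: thread B executes B2 (y = y * 2). Shared: x=2 y=16. PCs: A@1 B@2
Step 4: thread B executes B3 (y = x). Shared: x=2 y=2. PCs: A@1 B@3
Step 5: thread A executes A2 (y = y - 3). Shared: x=2 y=-1. PCs: A@2 B@3
Step 6: thread A executes A3 (x = x - 2). Shared: x=0 y=-1. PCs: A@3 B@3
Step 7: thread A executes A4 (x = x * -1). Shared: x=0 y=-1. PCs: A@4 B@3

Answer: x=0 y=-1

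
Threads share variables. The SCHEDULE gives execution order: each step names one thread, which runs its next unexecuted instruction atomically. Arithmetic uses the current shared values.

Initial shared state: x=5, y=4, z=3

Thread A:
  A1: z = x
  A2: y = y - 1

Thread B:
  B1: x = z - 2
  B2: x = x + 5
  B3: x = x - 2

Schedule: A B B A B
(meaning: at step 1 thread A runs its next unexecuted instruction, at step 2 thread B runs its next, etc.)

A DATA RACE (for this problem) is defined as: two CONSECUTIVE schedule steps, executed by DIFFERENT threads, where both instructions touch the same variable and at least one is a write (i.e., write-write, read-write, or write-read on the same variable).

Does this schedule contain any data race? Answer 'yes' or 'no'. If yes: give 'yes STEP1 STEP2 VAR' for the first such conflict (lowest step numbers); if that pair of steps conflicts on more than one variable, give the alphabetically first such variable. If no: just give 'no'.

Steps 1,2: A(z = x) vs B(x = z - 2). RACE on x (R-W), z (W-R). Multiple vars; alphabetically first is x.
Steps 2,3: same thread (B). No race.
Steps 3,4: B(r=x,w=x) vs A(r=y,w=y). No conflict.
Steps 4,5: A(r=y,w=y) vs B(r=x,w=x). No conflict.
First conflict at steps 1,2.

Answer: yes 1 2 x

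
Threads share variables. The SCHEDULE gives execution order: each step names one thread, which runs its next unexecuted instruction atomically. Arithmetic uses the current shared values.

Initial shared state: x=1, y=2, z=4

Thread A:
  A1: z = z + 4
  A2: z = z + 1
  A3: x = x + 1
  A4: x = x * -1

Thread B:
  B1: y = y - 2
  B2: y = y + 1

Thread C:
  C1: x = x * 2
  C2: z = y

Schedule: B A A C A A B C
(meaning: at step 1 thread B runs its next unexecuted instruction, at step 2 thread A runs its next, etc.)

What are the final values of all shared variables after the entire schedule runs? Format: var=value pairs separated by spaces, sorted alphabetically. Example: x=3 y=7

Answer: x=-3 y=1 z=1

Derivation:
Step 1: thread B executes B1 (y = y - 2). Shared: x=1 y=0 z=4. PCs: A@0 B@1 C@0
Step 2: thread A executes A1 (z = z + 4). Shared: x=1 y=0 z=8. PCs: A@1 B@1 C@0
Step 3: thread A executes A2 (z = z + 1). Shared: x=1 y=0 z=9. PCs: A@2 B@1 C@0
Step 4: thread C executes C1 (x = x * 2). Shared: x=2 y=0 z=9. PCs: A@2 B@1 C@1
Step 5: thread A executes A3 (x = x + 1). Shared: x=3 y=0 z=9. PCs: A@3 B@1 C@1
Step 6: thread A executes A4 (x = x * -1). Shared: x=-3 y=0 z=9. PCs: A@4 B@1 C@1
Step 7: thread B executes B2 (y = y + 1). Shared: x=-3 y=1 z=9. PCs: A@4 B@2 C@1
Step 8: thread C executes C2 (z = y). Shared: x=-3 y=1 z=1. PCs: A@4 B@2 C@2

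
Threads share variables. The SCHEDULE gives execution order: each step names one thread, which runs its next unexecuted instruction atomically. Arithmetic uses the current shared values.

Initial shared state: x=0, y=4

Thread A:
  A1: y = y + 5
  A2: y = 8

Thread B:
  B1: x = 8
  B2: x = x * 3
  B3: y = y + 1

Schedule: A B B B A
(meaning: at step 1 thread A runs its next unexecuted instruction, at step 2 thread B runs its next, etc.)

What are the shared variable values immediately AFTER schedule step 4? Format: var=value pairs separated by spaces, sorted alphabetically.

Answer: x=24 y=10

Derivation:
Step 1: thread A executes A1 (y = y + 5). Shared: x=0 y=9. PCs: A@1 B@0
Step 2: thread B executes B1 (x = 8). Shared: x=8 y=9. PCs: A@1 B@1
Step 3: thread B executes B2 (x = x * 3). Shared: x=24 y=9. PCs: A@1 B@2
Step 4: thread B executes B3 (y = y + 1). Shared: x=24 y=10. PCs: A@1 B@3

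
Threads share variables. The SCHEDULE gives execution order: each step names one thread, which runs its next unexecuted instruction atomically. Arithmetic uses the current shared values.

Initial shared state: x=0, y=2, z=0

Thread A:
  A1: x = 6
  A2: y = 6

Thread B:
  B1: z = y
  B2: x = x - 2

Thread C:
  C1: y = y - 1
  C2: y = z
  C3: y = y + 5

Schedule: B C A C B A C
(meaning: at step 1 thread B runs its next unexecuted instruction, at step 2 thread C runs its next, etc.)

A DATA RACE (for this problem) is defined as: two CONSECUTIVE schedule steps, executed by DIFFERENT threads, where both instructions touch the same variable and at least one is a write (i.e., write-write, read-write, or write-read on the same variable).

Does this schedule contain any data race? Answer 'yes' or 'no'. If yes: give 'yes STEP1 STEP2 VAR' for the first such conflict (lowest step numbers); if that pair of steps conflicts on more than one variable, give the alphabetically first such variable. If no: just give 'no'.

Steps 1,2: B(z = y) vs C(y = y - 1). RACE on y (R-W).
Steps 2,3: C(r=y,w=y) vs A(r=-,w=x). No conflict.
Steps 3,4: A(r=-,w=x) vs C(r=z,w=y). No conflict.
Steps 4,5: C(r=z,w=y) vs B(r=x,w=x). No conflict.
Steps 5,6: B(r=x,w=x) vs A(r=-,w=y). No conflict.
Steps 6,7: A(y = 6) vs C(y = y + 5). RACE on y (W-W).
First conflict at steps 1,2.

Answer: yes 1 2 y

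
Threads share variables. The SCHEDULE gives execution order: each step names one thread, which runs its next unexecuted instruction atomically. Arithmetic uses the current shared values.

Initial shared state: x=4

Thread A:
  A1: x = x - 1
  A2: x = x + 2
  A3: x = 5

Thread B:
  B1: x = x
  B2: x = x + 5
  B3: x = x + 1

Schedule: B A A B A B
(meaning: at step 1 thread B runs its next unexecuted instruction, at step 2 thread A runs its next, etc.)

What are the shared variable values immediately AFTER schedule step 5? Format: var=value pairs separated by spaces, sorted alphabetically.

Answer: x=5

Derivation:
Step 1: thread B executes B1 (x = x). Shared: x=4. PCs: A@0 B@1
Step 2: thread A executes A1 (x = x - 1). Shared: x=3. PCs: A@1 B@1
Step 3: thread A executes A2 (x = x + 2). Shared: x=5. PCs: A@2 B@1
Step 4: thread B executes B2 (x = x + 5). Shared: x=10. PCs: A@2 B@2
Step 5: thread A executes A3 (x = 5). Shared: x=5. PCs: A@3 B@2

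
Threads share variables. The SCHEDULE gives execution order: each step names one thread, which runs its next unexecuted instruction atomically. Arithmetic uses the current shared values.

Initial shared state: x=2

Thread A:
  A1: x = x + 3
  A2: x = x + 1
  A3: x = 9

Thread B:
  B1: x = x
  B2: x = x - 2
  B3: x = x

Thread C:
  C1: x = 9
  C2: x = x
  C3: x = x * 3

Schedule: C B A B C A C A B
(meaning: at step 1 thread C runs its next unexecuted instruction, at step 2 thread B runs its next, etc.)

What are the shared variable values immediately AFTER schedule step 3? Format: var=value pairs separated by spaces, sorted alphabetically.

Step 1: thread C executes C1 (x = 9). Shared: x=9. PCs: A@0 B@0 C@1
Step 2: thread B executes B1 (x = x). Shared: x=9. PCs: A@0 B@1 C@1
Step 3: thread A executes A1 (x = x + 3). Shared: x=12. PCs: A@1 B@1 C@1

Answer: x=12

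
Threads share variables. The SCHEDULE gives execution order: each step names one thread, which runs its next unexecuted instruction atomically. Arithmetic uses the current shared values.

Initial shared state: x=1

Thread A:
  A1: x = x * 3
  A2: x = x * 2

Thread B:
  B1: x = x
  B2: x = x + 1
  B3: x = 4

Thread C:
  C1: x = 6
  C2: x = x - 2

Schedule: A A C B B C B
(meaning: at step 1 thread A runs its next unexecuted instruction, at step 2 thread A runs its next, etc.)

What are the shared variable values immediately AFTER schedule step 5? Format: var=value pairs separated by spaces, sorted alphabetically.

Answer: x=7

Derivation:
Step 1: thread A executes A1 (x = x * 3). Shared: x=3. PCs: A@1 B@0 C@0
Step 2: thread A executes A2 (x = x * 2). Shared: x=6. PCs: A@2 B@0 C@0
Step 3: thread C executes C1 (x = 6). Shared: x=6. PCs: A@2 B@0 C@1
Step 4: thread B executes B1 (x = x). Shared: x=6. PCs: A@2 B@1 C@1
Step 5: thread B executes B2 (x = x + 1). Shared: x=7. PCs: A@2 B@2 C@1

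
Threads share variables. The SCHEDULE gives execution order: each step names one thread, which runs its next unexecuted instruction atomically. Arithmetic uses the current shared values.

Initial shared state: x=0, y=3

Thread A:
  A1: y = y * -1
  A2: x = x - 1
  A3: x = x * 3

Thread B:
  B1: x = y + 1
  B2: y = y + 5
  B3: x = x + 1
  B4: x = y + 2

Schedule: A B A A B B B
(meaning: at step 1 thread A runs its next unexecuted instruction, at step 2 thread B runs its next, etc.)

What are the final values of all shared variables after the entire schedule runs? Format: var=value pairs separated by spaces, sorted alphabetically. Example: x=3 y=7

Step 1: thread A executes A1 (y = y * -1). Shared: x=0 y=-3. PCs: A@1 B@0
Step 2: thread B executes B1 (x = y + 1). Shared: x=-2 y=-3. PCs: A@1 B@1
Step 3: thread A executes A2 (x = x - 1). Shared: x=-3 y=-3. PCs: A@2 B@1
Step 4: thread A executes A3 (x = x * 3). Shared: x=-9 y=-3. PCs: A@3 B@1
Step 5: thread B executes B2 (y = y + 5). Shared: x=-9 y=2. PCs: A@3 B@2
Step 6: thread B executes B3 (x = x + 1). Shared: x=-8 y=2. PCs: A@3 B@3
Step 7: thread B executes B4 (x = y + 2). Shared: x=4 y=2. PCs: A@3 B@4

Answer: x=4 y=2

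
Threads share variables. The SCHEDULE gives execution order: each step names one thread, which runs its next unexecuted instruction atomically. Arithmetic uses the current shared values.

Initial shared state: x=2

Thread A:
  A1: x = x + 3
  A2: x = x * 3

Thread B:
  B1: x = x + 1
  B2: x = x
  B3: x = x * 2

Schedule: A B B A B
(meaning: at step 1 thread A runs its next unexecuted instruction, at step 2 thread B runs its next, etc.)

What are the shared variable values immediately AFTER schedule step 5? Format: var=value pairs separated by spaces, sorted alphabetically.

Answer: x=36

Derivation:
Step 1: thread A executes A1 (x = x + 3). Shared: x=5. PCs: A@1 B@0
Step 2: thread B executes B1 (x = x + 1). Shared: x=6. PCs: A@1 B@1
Step 3: thread B executes B2 (x = x). Shared: x=6. PCs: A@1 B@2
Step 4: thread A executes A2 (x = x * 3). Shared: x=18. PCs: A@2 B@2
Step 5: thread B executes B3 (x = x * 2). Shared: x=36. PCs: A@2 B@3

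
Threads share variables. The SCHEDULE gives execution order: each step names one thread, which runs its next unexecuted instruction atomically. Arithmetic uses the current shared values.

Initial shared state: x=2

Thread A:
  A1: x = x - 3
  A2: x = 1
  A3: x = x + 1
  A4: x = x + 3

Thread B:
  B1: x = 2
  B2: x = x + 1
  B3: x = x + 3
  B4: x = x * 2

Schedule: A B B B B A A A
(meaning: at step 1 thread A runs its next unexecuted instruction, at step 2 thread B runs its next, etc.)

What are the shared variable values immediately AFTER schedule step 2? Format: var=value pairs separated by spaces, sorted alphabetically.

Answer: x=2

Derivation:
Step 1: thread A executes A1 (x = x - 3). Shared: x=-1. PCs: A@1 B@0
Step 2: thread B executes B1 (x = 2). Shared: x=2. PCs: A@1 B@1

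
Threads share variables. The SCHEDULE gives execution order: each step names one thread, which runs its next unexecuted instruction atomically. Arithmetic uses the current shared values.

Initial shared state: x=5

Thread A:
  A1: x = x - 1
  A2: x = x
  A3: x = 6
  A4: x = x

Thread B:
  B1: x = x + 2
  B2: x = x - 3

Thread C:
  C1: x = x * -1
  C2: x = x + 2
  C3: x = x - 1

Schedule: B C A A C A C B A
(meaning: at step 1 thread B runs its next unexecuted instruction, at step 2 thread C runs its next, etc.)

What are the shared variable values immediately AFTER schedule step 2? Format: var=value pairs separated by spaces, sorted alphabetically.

Answer: x=-7

Derivation:
Step 1: thread B executes B1 (x = x + 2). Shared: x=7. PCs: A@0 B@1 C@0
Step 2: thread C executes C1 (x = x * -1). Shared: x=-7. PCs: A@0 B@1 C@1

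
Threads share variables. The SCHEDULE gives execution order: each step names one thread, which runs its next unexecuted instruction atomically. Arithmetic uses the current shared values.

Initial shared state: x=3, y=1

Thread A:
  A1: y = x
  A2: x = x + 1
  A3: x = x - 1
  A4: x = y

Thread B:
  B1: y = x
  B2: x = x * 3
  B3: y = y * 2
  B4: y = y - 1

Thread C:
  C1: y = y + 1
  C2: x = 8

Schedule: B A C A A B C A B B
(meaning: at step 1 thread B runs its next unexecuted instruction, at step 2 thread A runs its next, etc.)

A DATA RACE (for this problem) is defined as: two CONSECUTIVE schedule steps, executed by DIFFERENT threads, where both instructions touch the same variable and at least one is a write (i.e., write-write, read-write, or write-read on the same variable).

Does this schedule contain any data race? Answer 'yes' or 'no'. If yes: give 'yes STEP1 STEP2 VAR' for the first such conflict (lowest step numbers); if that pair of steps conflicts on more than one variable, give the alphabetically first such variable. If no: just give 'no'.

Steps 1,2: B(y = x) vs A(y = x). RACE on y (W-W).
Steps 2,3: A(y = x) vs C(y = y + 1). RACE on y (W-W).
Steps 3,4: C(r=y,w=y) vs A(r=x,w=x). No conflict.
Steps 4,5: same thread (A). No race.
Steps 5,6: A(x = x - 1) vs B(x = x * 3). RACE on x (W-W).
Steps 6,7: B(x = x * 3) vs C(x = 8). RACE on x (W-W).
Steps 7,8: C(x = 8) vs A(x = y). RACE on x (W-W).
Steps 8,9: A(x = y) vs B(y = y * 2). RACE on y (R-W).
Steps 9,10: same thread (B). No race.
First conflict at steps 1,2.

Answer: yes 1 2 y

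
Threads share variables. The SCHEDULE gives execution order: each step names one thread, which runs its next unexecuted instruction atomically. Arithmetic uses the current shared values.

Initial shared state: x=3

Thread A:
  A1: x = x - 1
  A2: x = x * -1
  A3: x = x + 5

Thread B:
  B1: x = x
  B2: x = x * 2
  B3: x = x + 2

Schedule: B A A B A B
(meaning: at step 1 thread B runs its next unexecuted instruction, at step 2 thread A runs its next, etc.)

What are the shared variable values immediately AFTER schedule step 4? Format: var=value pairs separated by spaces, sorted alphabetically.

Step 1: thread B executes B1 (x = x). Shared: x=3. PCs: A@0 B@1
Step 2: thread A executes A1 (x = x - 1). Shared: x=2. PCs: A@1 B@1
Step 3: thread A executes A2 (x = x * -1). Shared: x=-2. PCs: A@2 B@1
Step 4: thread B executes B2 (x = x * 2). Shared: x=-4. PCs: A@2 B@2

Answer: x=-4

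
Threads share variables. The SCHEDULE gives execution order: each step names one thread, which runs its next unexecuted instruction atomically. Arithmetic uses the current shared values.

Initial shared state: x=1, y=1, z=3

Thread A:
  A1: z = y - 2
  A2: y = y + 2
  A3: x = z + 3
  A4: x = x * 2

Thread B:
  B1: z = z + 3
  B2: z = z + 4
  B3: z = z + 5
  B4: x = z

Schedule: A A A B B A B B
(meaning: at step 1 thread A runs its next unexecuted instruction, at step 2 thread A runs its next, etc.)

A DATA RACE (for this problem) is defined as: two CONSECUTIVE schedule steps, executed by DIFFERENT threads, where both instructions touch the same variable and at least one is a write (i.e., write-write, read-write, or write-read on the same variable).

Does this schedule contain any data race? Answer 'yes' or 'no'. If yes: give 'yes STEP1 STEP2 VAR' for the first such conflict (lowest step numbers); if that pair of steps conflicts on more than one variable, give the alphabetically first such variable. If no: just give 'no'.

Answer: yes 3 4 z

Derivation:
Steps 1,2: same thread (A). No race.
Steps 2,3: same thread (A). No race.
Steps 3,4: A(x = z + 3) vs B(z = z + 3). RACE on z (R-W).
Steps 4,5: same thread (B). No race.
Steps 5,6: B(r=z,w=z) vs A(r=x,w=x). No conflict.
Steps 6,7: A(r=x,w=x) vs B(r=z,w=z). No conflict.
Steps 7,8: same thread (B). No race.
First conflict at steps 3,4.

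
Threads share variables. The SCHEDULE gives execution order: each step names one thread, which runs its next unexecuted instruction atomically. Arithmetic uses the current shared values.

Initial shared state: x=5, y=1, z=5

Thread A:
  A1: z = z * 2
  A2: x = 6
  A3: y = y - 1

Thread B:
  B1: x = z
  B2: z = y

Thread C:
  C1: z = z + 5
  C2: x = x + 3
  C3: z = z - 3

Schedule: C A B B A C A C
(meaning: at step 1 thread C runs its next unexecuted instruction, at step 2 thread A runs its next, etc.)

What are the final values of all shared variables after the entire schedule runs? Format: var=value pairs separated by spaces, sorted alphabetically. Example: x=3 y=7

Step 1: thread C executes C1 (z = z + 5). Shared: x=5 y=1 z=10. PCs: A@0 B@0 C@1
Step 2: thread A executes A1 (z = z * 2). Shared: x=5 y=1 z=20. PCs: A@1 B@0 C@1
Step 3: thread B executes B1 (x = z). Shared: x=20 y=1 z=20. PCs: A@1 B@1 C@1
Step 4: thread B executes B2 (z = y). Shared: x=20 y=1 z=1. PCs: A@1 B@2 C@1
Step 5: thread A executes A2 (x = 6). Shared: x=6 y=1 z=1. PCs: A@2 B@2 C@1
Step 6: thread C executes C2 (x = x + 3). Shared: x=9 y=1 z=1. PCs: A@2 B@2 C@2
Step 7: thread A executes A3 (y = y - 1). Shared: x=9 y=0 z=1. PCs: A@3 B@2 C@2
Step 8: thread C executes C3 (z = z - 3). Shared: x=9 y=0 z=-2. PCs: A@3 B@2 C@3

Answer: x=9 y=0 z=-2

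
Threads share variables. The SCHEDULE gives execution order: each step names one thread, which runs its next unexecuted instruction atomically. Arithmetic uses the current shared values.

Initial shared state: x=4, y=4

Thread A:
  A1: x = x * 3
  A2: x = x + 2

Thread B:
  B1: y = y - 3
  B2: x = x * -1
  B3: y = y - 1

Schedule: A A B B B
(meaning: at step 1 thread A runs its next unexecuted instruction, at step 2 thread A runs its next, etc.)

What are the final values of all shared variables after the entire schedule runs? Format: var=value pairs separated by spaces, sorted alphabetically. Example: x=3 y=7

Answer: x=-14 y=0

Derivation:
Step 1: thread A executes A1 (x = x * 3). Shared: x=12 y=4. PCs: A@1 B@0
Step 2: thread A executes A2 (x = x + 2). Shared: x=14 y=4. PCs: A@2 B@0
Step 3: thread B executes B1 (y = y - 3). Shared: x=14 y=1. PCs: A@2 B@1
Step 4: thread B executes B2 (x = x * -1). Shared: x=-14 y=1. PCs: A@2 B@2
Step 5: thread B executes B3 (y = y - 1). Shared: x=-14 y=0. PCs: A@2 B@3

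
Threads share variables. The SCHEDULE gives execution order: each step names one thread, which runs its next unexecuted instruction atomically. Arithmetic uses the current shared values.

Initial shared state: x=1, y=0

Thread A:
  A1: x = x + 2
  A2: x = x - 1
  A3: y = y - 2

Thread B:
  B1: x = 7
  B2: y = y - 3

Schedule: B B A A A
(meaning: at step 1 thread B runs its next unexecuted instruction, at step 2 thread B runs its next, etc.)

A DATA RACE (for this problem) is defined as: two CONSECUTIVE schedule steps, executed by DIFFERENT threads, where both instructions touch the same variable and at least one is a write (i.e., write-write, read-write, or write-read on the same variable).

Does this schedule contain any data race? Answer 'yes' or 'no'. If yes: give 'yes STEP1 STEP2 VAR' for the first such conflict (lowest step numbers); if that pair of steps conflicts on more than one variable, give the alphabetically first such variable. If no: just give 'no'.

Answer: no

Derivation:
Steps 1,2: same thread (B). No race.
Steps 2,3: B(r=y,w=y) vs A(r=x,w=x). No conflict.
Steps 3,4: same thread (A). No race.
Steps 4,5: same thread (A). No race.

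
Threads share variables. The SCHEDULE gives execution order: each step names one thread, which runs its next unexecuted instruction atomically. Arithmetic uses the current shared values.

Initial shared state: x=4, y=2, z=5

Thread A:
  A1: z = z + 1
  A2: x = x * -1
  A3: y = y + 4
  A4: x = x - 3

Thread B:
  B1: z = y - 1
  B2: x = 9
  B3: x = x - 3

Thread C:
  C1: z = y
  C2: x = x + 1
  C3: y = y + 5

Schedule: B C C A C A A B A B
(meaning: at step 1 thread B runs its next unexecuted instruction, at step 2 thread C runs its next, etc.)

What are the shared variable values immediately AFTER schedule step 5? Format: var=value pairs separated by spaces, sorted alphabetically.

Step 1: thread B executes B1 (z = y - 1). Shared: x=4 y=2 z=1. PCs: A@0 B@1 C@0
Step 2: thread C executes C1 (z = y). Shared: x=4 y=2 z=2. PCs: A@0 B@1 C@1
Step 3: thread C executes C2 (x = x + 1). Shared: x=5 y=2 z=2. PCs: A@0 B@1 C@2
Step 4: thread A executes A1 (z = z + 1). Shared: x=5 y=2 z=3. PCs: A@1 B@1 C@2
Step 5: thread C executes C3 (y = y + 5). Shared: x=5 y=7 z=3. PCs: A@1 B@1 C@3

Answer: x=5 y=7 z=3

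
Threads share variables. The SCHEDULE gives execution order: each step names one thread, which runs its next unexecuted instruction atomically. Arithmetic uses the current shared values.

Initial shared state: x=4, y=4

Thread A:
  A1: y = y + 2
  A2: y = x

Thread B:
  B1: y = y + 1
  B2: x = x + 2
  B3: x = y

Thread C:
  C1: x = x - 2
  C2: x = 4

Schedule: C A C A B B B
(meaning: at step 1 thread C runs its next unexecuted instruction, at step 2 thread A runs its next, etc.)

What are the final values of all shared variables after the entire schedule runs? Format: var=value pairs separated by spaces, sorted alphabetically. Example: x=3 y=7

Answer: x=5 y=5

Derivation:
Step 1: thread C executes C1 (x = x - 2). Shared: x=2 y=4. PCs: A@0 B@0 C@1
Step 2: thread A executes A1 (y = y + 2). Shared: x=2 y=6. PCs: A@1 B@0 C@1
Step 3: thread C executes C2 (x = 4). Shared: x=4 y=6. PCs: A@1 B@0 C@2
Step 4: thread A executes A2 (y = x). Shared: x=4 y=4. PCs: A@2 B@0 C@2
Step 5: thread B executes B1 (y = y + 1). Shared: x=4 y=5. PCs: A@2 B@1 C@2
Step 6: thread B executes B2 (x = x + 2). Shared: x=6 y=5. PCs: A@2 B@2 C@2
Step 7: thread B executes B3 (x = y). Shared: x=5 y=5. PCs: A@2 B@3 C@2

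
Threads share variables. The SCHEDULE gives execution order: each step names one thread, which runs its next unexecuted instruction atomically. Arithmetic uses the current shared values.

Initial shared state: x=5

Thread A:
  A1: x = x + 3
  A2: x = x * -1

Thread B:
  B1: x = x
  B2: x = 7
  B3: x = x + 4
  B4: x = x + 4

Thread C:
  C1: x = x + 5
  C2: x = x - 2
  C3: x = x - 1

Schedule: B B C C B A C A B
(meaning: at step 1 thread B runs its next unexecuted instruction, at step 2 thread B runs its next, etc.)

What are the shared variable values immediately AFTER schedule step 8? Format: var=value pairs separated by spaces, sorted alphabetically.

Step 1: thread B executes B1 (x = x). Shared: x=5. PCs: A@0 B@1 C@0
Step 2: thread B executes B2 (x = 7). Shared: x=7. PCs: A@0 B@2 C@0
Step 3: thread C executes C1 (x = x + 5). Shared: x=12. PCs: A@0 B@2 C@1
Step 4: thread C executes C2 (x = x - 2). Shared: x=10. PCs: A@0 B@2 C@2
Step 5: thread B executes B3 (x = x + 4). Shared: x=14. PCs: A@0 B@3 C@2
Step 6: thread A executes A1 (x = x + 3). Shared: x=17. PCs: A@1 B@3 C@2
Step 7: thread C executes C3 (x = x - 1). Shared: x=16. PCs: A@1 B@3 C@3
Step 8: thread A executes A2 (x = x * -1). Shared: x=-16. PCs: A@2 B@3 C@3

Answer: x=-16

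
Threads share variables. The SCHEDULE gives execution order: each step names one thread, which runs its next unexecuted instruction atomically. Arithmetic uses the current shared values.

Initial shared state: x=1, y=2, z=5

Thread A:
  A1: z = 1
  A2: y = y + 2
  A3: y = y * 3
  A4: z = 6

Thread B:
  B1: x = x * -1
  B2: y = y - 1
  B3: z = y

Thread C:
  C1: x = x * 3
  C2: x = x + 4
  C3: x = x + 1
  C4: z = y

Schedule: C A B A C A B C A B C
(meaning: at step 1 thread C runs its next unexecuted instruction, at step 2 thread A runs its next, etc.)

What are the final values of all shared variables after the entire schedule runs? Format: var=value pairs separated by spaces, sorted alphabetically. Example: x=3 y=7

Answer: x=2 y=11 z=11

Derivation:
Step 1: thread C executes C1 (x = x * 3). Shared: x=3 y=2 z=5. PCs: A@0 B@0 C@1
Step 2: thread A executes A1 (z = 1). Shared: x=3 y=2 z=1. PCs: A@1 B@0 C@1
Step 3: thread B executes B1 (x = x * -1). Shared: x=-3 y=2 z=1. PCs: A@1 B@1 C@1
Step 4: thread A executes A2 (y = y + 2). Shared: x=-3 y=4 z=1. PCs: A@2 B@1 C@1
Step 5: thread C executes C2 (x = x + 4). Shared: x=1 y=4 z=1. PCs: A@2 B@1 C@2
Step 6: thread A executes A3 (y = y * 3). Shared: x=1 y=12 z=1. PCs: A@3 B@1 C@2
Step 7: thread B executes B2 (y = y - 1). Shared: x=1 y=11 z=1. PCs: A@3 B@2 C@2
Step 8: thread C executes C3 (x = x + 1). Shared: x=2 y=11 z=1. PCs: A@3 B@2 C@3
Step 9: thread A executes A4 (z = 6). Shared: x=2 y=11 z=6. PCs: A@4 B@2 C@3
Step 10: thread B executes B3 (z = y). Shared: x=2 y=11 z=11. PCs: A@4 B@3 C@3
Step 11: thread C executes C4 (z = y). Shared: x=2 y=11 z=11. PCs: A@4 B@3 C@4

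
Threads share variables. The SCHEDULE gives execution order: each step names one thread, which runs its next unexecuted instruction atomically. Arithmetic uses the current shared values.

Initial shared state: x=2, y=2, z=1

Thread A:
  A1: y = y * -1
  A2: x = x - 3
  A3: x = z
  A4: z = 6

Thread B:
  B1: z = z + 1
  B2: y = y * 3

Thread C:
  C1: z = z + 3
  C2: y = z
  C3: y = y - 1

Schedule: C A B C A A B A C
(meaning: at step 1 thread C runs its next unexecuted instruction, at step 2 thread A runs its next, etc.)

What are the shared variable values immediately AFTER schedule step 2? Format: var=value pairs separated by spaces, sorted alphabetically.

Step 1: thread C executes C1 (z = z + 3). Shared: x=2 y=2 z=4. PCs: A@0 B@0 C@1
Step 2: thread A executes A1 (y = y * -1). Shared: x=2 y=-2 z=4. PCs: A@1 B@0 C@1

Answer: x=2 y=-2 z=4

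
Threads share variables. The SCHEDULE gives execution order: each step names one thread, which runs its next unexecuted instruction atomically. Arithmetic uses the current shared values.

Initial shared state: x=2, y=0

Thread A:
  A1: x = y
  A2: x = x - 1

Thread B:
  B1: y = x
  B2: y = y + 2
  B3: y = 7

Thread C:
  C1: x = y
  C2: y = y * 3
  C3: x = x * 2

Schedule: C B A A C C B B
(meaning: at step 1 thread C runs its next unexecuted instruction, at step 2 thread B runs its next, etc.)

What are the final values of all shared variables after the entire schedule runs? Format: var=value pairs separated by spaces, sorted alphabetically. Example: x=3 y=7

Answer: x=-2 y=7

Derivation:
Step 1: thread C executes C1 (x = y). Shared: x=0 y=0. PCs: A@0 B@0 C@1
Step 2: thread B executes B1 (y = x). Shared: x=0 y=0. PCs: A@0 B@1 C@1
Step 3: thread A executes A1 (x = y). Shared: x=0 y=0. PCs: A@1 B@1 C@1
Step 4: thread A executes A2 (x = x - 1). Shared: x=-1 y=0. PCs: A@2 B@1 C@1
Step 5: thread C executes C2 (y = y * 3). Shared: x=-1 y=0. PCs: A@2 B@1 C@2
Step 6: thread C executes C3 (x = x * 2). Shared: x=-2 y=0. PCs: A@2 B@1 C@3
Step 7: thread B executes B2 (y = y + 2). Shared: x=-2 y=2. PCs: A@2 B@2 C@3
Step 8: thread B executes B3 (y = 7). Shared: x=-2 y=7. PCs: A@2 B@3 C@3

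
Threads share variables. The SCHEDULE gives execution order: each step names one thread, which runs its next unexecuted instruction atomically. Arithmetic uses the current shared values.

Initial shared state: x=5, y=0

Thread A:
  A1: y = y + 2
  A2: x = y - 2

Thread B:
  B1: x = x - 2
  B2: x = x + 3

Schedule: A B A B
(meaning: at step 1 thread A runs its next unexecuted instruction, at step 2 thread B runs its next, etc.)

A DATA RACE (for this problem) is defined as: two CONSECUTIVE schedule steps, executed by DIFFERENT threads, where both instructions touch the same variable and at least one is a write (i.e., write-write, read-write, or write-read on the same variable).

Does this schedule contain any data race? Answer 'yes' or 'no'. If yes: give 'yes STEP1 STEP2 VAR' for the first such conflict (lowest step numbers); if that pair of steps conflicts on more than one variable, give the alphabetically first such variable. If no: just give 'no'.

Steps 1,2: A(r=y,w=y) vs B(r=x,w=x). No conflict.
Steps 2,3: B(x = x - 2) vs A(x = y - 2). RACE on x (W-W).
Steps 3,4: A(x = y - 2) vs B(x = x + 3). RACE on x (W-W).
First conflict at steps 2,3.

Answer: yes 2 3 x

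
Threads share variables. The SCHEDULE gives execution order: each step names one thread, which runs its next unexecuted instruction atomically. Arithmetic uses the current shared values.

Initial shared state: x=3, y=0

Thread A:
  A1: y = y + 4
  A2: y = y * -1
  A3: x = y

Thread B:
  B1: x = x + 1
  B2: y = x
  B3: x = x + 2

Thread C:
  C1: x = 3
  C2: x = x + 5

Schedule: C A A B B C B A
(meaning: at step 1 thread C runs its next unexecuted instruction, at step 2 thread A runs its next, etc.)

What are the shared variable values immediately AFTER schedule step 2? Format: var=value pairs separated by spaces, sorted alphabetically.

Step 1: thread C executes C1 (x = 3). Shared: x=3 y=0. PCs: A@0 B@0 C@1
Step 2: thread A executes A1 (y = y + 4). Shared: x=3 y=4. PCs: A@1 B@0 C@1

Answer: x=3 y=4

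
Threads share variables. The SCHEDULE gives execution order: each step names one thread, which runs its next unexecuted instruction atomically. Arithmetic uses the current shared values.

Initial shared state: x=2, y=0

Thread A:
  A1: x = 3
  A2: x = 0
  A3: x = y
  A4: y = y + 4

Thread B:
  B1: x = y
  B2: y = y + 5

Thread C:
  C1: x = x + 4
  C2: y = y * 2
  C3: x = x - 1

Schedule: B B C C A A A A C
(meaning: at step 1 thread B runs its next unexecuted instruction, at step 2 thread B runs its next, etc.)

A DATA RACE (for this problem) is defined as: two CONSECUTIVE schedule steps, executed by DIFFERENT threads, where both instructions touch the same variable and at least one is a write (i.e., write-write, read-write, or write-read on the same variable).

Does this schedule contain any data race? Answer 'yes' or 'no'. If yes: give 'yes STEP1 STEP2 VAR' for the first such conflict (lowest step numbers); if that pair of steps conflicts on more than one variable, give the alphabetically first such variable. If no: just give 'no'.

Steps 1,2: same thread (B). No race.
Steps 2,3: B(r=y,w=y) vs C(r=x,w=x). No conflict.
Steps 3,4: same thread (C). No race.
Steps 4,5: C(r=y,w=y) vs A(r=-,w=x). No conflict.
Steps 5,6: same thread (A). No race.
Steps 6,7: same thread (A). No race.
Steps 7,8: same thread (A). No race.
Steps 8,9: A(r=y,w=y) vs C(r=x,w=x). No conflict.

Answer: no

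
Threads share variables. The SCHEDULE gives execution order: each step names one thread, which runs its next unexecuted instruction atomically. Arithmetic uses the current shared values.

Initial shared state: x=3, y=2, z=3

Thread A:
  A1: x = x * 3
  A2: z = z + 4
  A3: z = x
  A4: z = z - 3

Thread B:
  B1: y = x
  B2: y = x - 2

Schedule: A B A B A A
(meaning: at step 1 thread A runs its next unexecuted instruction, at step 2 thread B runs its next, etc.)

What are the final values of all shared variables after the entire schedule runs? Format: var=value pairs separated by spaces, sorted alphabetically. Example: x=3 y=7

Step 1: thread A executes A1 (x = x * 3). Shared: x=9 y=2 z=3. PCs: A@1 B@0
Step 2: thread B executes B1 (y = x). Shared: x=9 y=9 z=3. PCs: A@1 B@1
Step 3: thread A executes A2 (z = z + 4). Shared: x=9 y=9 z=7. PCs: A@2 B@1
Step 4: thread B executes B2 (y = x - 2). Shared: x=9 y=7 z=7. PCs: A@2 B@2
Step 5: thread A executes A3 (z = x). Shared: x=9 y=7 z=9. PCs: A@3 B@2
Step 6: thread A executes A4 (z = z - 3). Shared: x=9 y=7 z=6. PCs: A@4 B@2

Answer: x=9 y=7 z=6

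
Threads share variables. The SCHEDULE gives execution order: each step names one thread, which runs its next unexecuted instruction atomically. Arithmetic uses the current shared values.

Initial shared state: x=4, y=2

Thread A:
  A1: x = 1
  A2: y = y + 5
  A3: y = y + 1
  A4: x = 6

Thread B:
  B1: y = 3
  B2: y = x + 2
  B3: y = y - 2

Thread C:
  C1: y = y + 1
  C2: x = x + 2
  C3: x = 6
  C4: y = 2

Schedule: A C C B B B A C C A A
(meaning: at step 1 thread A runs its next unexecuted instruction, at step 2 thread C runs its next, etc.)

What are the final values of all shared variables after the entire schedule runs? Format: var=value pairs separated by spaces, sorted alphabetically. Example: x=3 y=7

Step 1: thread A executes A1 (x = 1). Shared: x=1 y=2. PCs: A@1 B@0 C@0
Step 2: thread C executes C1 (y = y + 1). Shared: x=1 y=3. PCs: A@1 B@0 C@1
Step 3: thread C executes C2 (x = x + 2). Shared: x=3 y=3. PCs: A@1 B@0 C@2
Step 4: thread B executes B1 (y = 3). Shared: x=3 y=3. PCs: A@1 B@1 C@2
Step 5: thread B executes B2 (y = x + 2). Shared: x=3 y=5. PCs: A@1 B@2 C@2
Step 6: thread B executes B3 (y = y - 2). Shared: x=3 y=3. PCs: A@1 B@3 C@2
Step 7: thread A executes A2 (y = y + 5). Shared: x=3 y=8. PCs: A@2 B@3 C@2
Step 8: thread C executes C3 (x = 6). Shared: x=6 y=8. PCs: A@2 B@3 C@3
Step 9: thread C executes C4 (y = 2). Shared: x=6 y=2. PCs: A@2 B@3 C@4
Step 10: thread A executes A3 (y = y + 1). Shared: x=6 y=3. PCs: A@3 B@3 C@4
Step 11: thread A executes A4 (x = 6). Shared: x=6 y=3. PCs: A@4 B@3 C@4

Answer: x=6 y=3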